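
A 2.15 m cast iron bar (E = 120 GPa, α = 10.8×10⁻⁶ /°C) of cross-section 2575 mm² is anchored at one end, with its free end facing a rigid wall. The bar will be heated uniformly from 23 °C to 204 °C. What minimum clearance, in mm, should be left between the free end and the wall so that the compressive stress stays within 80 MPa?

With no wall the bar would lengthen by αΔT L = 10.8×10⁻⁶ × 181 × 2150 = 4.203 mm.
At the allowable stress the elastic shortening the wall may impose is σL/E = 80 × 2150 / (120×10³) = 1.433 mm.
So the gap has to take up the difference, g_min = δ_free − σL/E = 4.203 − 1.433 = 2.769 mm.

g ≈ 2.77 mm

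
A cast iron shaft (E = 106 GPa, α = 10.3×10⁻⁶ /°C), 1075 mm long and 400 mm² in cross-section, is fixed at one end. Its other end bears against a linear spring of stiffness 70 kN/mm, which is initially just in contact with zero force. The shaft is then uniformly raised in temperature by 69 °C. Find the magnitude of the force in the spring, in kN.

The unrestrained thermal change is αΔT L = 10.3×10⁻⁶ × 69 × 1075 = 0.764 mm.
Let P be the compressive force at the spring. The shaft shortens elastically by PL/(AE) and the spring compresses by P/k; together these equal δ_free.
P [ L/(AE) + 1/k ] = δ_free → P [ 1075/(400×106×10³) + 1/(70×10³) ] = 0.764.
P = 0.764 / 3.964×10⁻⁵ = 19270 N.

P ≈ 19.3 kN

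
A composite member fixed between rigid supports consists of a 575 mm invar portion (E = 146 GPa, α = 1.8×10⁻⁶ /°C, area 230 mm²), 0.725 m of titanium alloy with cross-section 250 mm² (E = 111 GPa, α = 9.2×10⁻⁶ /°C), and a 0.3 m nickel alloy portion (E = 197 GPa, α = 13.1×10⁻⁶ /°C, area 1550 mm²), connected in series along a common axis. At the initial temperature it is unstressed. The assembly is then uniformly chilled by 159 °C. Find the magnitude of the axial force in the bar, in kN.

P ≈ 41.8 kN (tensile)

If the supports were absent, the total length change would be Σ αᵢΔT Lᵢ = 1.8×10⁻⁶×159×575 + 9.2×10⁻⁶×159×725 + 13.1×10⁻⁶×159×300 = 1.85 mm.
The walls prevent any net length change, so an axial force P (same in every segment) develops. Compatibility: P · Σ Lᵢ/(AᵢEᵢ) = δ_free.
The series flexibility is Σ Lᵢ/(AᵢEᵢ) = 575/(230×146×10³) + 725/(250×111×10³) + 300/(1550×197×10³) = 4.423×10⁻⁵ mm/N.
Hence P = δ_free / Σ(L/AE) = 1.85/4.423×10⁻⁵ = 41.82 kN (tensile).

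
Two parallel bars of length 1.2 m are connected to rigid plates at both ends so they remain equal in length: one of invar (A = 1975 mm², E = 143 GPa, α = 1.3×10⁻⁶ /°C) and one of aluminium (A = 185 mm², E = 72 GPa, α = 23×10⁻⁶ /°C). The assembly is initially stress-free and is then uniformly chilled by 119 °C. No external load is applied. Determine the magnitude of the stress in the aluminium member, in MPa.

σ ≈ 178 MPa (tensile)

The aluminium has the larger α, so on cooling it would change length more than the invar if both were free. The rigid plates force a common final length, so the aluminium is put into tension and the invar into compression, with equal and opposite forces P (no external load).
Compatibility of the two members (thermal + elastic change equal): (α₁ − α₂)ΔT = P·[1/(A₁E₁) + 1/(A₂E₂)].
|α₁ − α₂|·ΔT = 21.7×10⁻⁶ × 119 = 0.002582.
1/(A₁E₁) + 1/(A₂E₂) = 1/(1975×143×10³) + 1/(185×72×10³) = 7.862×10⁻⁸ N⁻¹.
So P = 0.002582 / 7.862×10⁻⁸ = 32.85 kN.
σ_{aluminium} = P/A₂ = 32850/185 = 177.6 MPa, tensile.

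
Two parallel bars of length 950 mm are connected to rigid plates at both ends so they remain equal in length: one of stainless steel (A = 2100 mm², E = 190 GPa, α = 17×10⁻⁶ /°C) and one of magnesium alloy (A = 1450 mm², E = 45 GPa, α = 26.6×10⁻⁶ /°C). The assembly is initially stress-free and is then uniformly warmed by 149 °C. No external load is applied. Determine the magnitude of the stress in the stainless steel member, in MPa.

σ ≈ 38.2 MPa (tensile)

The magnesium alloy has the larger α, so on heating it would change length more than the stainless steel if both were free. The rigid plates force a common final length, so the magnesium alloy is put into compression and the stainless steel into tension, with equal and opposite forces P (no external load).
Equating the net (thermal + elastic) strains gives |α₁ − α₂|·ΔT = P·[1/(A₁E₁) + 1/(A₂E₂)].
|α₁ − α₂|·ΔT = 9.6×10⁻⁶ × 149 = 0.00143.
1/(A₁E₁) + 1/(A₂E₂) = 1/(2100×190×10³) + 1/(1450×45×10³) = 1.783×10⁻⁸ N⁻¹.
So P = 0.00143 / 1.783×10⁻⁸ = 80.22 kN.
σ_{stainless steel} = P/A₁ = 80220/2100 = 38.2 MPa, tensile.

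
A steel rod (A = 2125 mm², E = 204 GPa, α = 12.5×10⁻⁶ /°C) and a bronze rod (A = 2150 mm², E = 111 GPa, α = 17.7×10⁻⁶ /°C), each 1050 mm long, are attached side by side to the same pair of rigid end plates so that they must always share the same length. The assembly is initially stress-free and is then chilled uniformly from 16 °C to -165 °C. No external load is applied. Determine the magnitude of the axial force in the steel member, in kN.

P ≈ 145 kN (compressive in the steel)

Both members must finish at the same length. With the larger α, the bronze tends to over-contract; the plates restrain it, putting the bronze in tension and the steel in compression. With no external load the two internal forces are equal and opposite, magnitude P.
Compatibility of the two members (thermal + elastic change equal): (α₁ − α₂)ΔT = P·[1/(A₁E₁) + 1/(A₂E₂)].
|α₁ − α₂|·ΔT = 5.2×10⁻⁶ × 181 = 0.0009412.
1/(A₁E₁) + 1/(A₂E₂) = 1/(2125×204×10³) + 1/(2150×111×10³) = 6.497×10⁻⁹ N⁻¹.
P = 0.0009412 / 6.497×10⁻⁹ = 144900 N = 144.9 kN.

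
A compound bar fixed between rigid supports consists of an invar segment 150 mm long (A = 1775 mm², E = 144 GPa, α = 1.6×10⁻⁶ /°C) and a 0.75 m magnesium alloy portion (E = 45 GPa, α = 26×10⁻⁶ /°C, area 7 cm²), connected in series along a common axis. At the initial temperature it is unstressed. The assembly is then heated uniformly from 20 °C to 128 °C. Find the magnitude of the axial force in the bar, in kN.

Free thermal expansion of the whole bar: Σ αᵢΔT Lᵢ = 1.6×10⁻⁶×108×150 + 26×10⁻⁶×108×750 = 2.132 mm.
The walls prevent any net length change, so an axial force P (same in every segment) develops. Compatibility: P · Σ Lᵢ/(AᵢEᵢ) = δ_free.
Σ Lᵢ/(AᵢEᵢ) = 150/(1775×144×10³) + 750/(700×45×10³) = 2.44×10⁻⁵ mm/N.
Hence P = δ_free / Σ(L/AE) = 2.132/2.44×10⁻⁵ = 87.39 kN (compressive).

P ≈ 87.4 kN (compressive)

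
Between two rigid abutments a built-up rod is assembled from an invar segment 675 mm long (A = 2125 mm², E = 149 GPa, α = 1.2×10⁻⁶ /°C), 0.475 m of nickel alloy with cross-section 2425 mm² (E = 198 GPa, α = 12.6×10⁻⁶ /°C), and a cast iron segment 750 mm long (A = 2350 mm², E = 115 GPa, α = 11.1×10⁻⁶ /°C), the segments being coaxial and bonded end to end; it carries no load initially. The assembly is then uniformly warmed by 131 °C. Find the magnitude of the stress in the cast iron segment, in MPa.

σ ≈ 143 MPa (compressive)

Free thermal expansion of the whole bar: Σ αᵢΔT Lᵢ = 1.2×10⁻⁶×131×675 + 12.6×10⁻⁶×131×475 + 11.1×10⁻⁶×131×750 = 1.981 mm.
The walls prevent any net length change, so an axial force P (same in every segment) develops. Compatibility: P · Σ Lᵢ/(AᵢEᵢ) = δ_free.
Σ Lᵢ/(AᵢEᵢ) = 675/(2125×149×10³) + 475/(2425×198×10³) + 750/(2350×115×10³) = 5.896×10⁻⁶ mm/N.
So P = 1.981 / 5.896×10⁻⁶ = 335.9 kN, compressive.
σ_{cast iron} = P / A = 335900 / 2350 = 142.9 MPa.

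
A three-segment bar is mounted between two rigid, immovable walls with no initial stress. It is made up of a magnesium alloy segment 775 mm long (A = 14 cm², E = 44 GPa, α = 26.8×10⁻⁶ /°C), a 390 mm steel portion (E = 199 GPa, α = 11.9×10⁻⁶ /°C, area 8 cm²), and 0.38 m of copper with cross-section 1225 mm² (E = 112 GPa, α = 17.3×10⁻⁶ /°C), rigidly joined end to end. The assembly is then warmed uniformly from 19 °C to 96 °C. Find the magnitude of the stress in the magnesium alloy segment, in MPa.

With the walls removed the bar would change length by δ_free = Σ αᵢΔT Lᵢ = 26.8×10⁻⁶×77×775 + 11.9×10⁻⁶×77×390 + 17.3×10⁻⁶×77×380 = 2.463 mm.
The walls prevent any net length change, so an axial force P (same in every segment) develops. Compatibility: P · Σ Lᵢ/(AᵢEᵢ) = δ_free.
The series flexibility is Σ Lᵢ/(AᵢEᵢ) = 775/(1400×44×10³) + 390/(800×199×10³) + 380/(1225×112×10³) = 1.78×10⁻⁵ mm/N.
So P = 2.463 / 1.78×10⁻⁵ = 138.4 kN, compressive.
σ_{magnesium alloy} = P / A = 138400 / 1400 = 98.83 MPa.

σ ≈ 98.8 MPa (compressive)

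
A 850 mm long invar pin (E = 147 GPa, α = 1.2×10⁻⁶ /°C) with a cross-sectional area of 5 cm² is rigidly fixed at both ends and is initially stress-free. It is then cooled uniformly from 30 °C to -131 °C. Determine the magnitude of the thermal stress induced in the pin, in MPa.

σ ≈ 28.4 MPa (tensile)

The supports are rigid, so the total axial strain is zero. The restrained thermal strain is ε = αΔT = 1.2×10⁻⁶ × 161 = 193.2×10⁻⁶.
σ = EαΔT = 147×10³ × 1.2×10⁻⁶ × 161 = 28.4 MPa (tensile; the pin is trying to contract).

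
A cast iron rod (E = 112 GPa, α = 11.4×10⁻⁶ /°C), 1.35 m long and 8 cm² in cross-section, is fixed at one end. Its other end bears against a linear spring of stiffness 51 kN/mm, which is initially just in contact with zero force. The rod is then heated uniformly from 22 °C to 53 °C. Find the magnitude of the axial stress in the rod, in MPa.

Free thermal expansion: δ_free = αΔT L = 11.4×10⁻⁶ × 31 × 1350 = 0.4771 mm.
With a force P in the spring, the elastic change of the rod is PL/(AE) and that of the spring is P/k; compatibility requires their sum to equal δ_free.
So P = δ_free / [L/(AE) + 1/k] = 0.4771 / [ 1350/(800×112×10³) + 1/(51×10³) ].
P = 0.4771 / 3.467×10⁻⁵ = 13760 N.
σ = P/A = 13760/800 = 17.2 MPa.

σ ≈ 17.2 MPa (compressive)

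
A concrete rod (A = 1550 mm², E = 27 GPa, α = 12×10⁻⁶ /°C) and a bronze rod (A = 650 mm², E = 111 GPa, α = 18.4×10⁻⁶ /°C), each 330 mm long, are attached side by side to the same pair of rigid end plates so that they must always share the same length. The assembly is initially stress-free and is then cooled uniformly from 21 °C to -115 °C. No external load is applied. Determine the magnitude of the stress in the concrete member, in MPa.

σ ≈ 14.9 MPa (compressive)

Both members must finish at the same length. With the larger α, the bronze tends to over-contract; the plates restrain it, putting the bronze in tension and the concrete in compression. With no external load the two internal forces are equal and opposite, magnitude P.
Compatibility of the two members (thermal + elastic change equal): (α₁ − α₂)ΔT = P·[1/(A₁E₁) + 1/(A₂E₂)].
|α₁ − α₂|·ΔT = 6.4×10⁻⁶ × 136 = 0.0008704.
1/(A₁E₁) + 1/(A₂E₂) = 1/(1550×27×10³) + 1/(650×111×10³) = 3.775×10⁻⁸ N⁻¹.
So P = 0.0008704 / 3.775×10⁻⁸ = 23.05 kN.
σ_{concrete} = P/A₁ = 23050/1550 = 14.87 MPa, compressive.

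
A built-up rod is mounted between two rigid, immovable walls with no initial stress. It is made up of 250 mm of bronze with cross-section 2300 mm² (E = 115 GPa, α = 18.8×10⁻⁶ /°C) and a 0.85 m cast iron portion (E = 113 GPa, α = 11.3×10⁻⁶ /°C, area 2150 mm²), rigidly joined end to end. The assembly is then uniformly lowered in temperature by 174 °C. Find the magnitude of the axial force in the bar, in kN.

P ≈ 560 kN (tensile)

With the walls removed the bar would change length by δ_free = Σ αᵢΔT Lᵢ = 18.8×10⁻⁶×174×250 + 11.3×10⁻⁶×174×850 = 2.489 mm.
The walls prevent any net length change, so an axial force P (same in every segment) develops. Compatibility: P · Σ Lᵢ/(AᵢEᵢ) = δ_free.
Σ Lᵢ/(AᵢEᵢ) = 250/(2300×115×10³) + 850/(2150×113×10³) = 4.444×10⁻⁶ mm/N.
Hence P = δ_free / Σ(L/AE) = 2.489/4.444×10⁻⁶ = 560.1 kN (tensile).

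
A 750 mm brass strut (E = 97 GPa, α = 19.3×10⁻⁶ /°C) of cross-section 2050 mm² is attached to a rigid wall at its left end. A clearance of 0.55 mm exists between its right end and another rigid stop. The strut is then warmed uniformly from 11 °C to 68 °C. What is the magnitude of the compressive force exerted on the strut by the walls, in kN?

Free thermal elongation = αΔT L = 19.3×10⁻⁶ × 57 × 750 = 0.8251 mm.
After closing the 0.55 mm clearance, 0.8251 − 0.55 = 0.2751 mm of expansion remains to be suppressed by the wall.
That suppressed elongation corresponds to σ = E·Δ/L = 97×10³ × 0.2751/750 = 35.58 MPa.
Force on the wall = σA = 35.58 × 2050 mm² = 72.93 kN.

P ≈ 72.9 kN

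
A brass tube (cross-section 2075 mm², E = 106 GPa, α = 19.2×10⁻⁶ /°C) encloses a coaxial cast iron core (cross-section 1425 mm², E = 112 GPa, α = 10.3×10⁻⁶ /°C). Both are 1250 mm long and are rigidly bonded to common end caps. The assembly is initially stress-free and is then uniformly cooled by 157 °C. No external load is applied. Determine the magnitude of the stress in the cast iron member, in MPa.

Equilibrium of a rigid end plate with no external load gives equal and opposite internal forces ±P in the two members. Since α_{brass} > α_{cast iron}, cooling drives the brass into tension and the cast iron into compression.
Setting the final lengths equal and cancelling L: (α₁ − α₂)ΔT = P/(A₁E₁) + P/(A₂E₂).
|α₁ − α₂|·ΔT = 8.9×10⁻⁶ × 157 = 0.001397.
1/(A₁E₁) + 1/(A₂E₂) = 1/(2075×106×10³) + 1/(1425×112×10³) = 1.081×10⁻⁸ N⁻¹.
P = 0.001397 / 1.081×10⁻⁸ = 129200 N = 129.2 kN.
σ_{cast iron} = P/A₂ = 129200/1425 = 90.69 MPa, compressive.

σ ≈ 90.7 MPa (compressive)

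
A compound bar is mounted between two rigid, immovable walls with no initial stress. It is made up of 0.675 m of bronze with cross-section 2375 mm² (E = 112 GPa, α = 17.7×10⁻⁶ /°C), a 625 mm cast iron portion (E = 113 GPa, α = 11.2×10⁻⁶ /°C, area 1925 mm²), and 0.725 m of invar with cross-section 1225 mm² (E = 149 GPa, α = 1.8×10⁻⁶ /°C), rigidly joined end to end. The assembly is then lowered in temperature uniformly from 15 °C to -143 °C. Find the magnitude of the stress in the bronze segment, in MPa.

σ ≈ 144 MPa (tensile)

Free thermal contraction of the whole bar: Σ αᵢΔT Lᵢ = 17.7×10⁻⁶×158×675 + 11.2×10⁻⁶×158×625 + 1.8×10⁻⁶×158×725 = 3.2 mm.
The rigid supports impose zero overall length change; the single axial force P common to all segments must satisfy P Σ Lᵢ/(AᵢEᵢ) = δ_free.
The series flexibility is Σ Lᵢ/(AᵢEᵢ) = 675/(2375×112×10³) + 625/(1925×113×10³) + 725/(1225×149×10³) = 9.383×10⁻⁶ mm/N.
P = 3.2 / 9.383×10⁻⁶ = 341000 N = 341 kN, tensile.
σ_{bronze} = P / A = 341000 / 2375 = 143.6 MPa.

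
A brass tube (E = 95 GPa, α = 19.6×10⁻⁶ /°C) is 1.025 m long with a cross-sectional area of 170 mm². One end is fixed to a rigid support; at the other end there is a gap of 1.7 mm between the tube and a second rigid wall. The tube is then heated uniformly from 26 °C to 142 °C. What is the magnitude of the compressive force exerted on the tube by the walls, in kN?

Free thermal elongation = αΔT L = 19.6×10⁻⁶ × 116 × 1025 = 2.33 mm.
After closing the 1.7 mm clearance, 2.33 − 1.7 = 0.6304 mm of expansion remains to be suppressed by the wall.
That suppressed elongation corresponds to σ = E·Δ/L = 95×10³ × 0.6304/1025 = 58.43 MPa.
Force on the wall = σA = 58.43 × 170 mm² = 9.933 kN.

P ≈ 9.93 kN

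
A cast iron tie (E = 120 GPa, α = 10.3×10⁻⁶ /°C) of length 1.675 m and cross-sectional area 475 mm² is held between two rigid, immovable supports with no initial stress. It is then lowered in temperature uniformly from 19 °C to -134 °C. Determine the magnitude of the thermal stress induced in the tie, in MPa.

σ ≈ 189 MPa (tensile)

With length fixed, the mechanical strain must cancel the thermal strain αΔT = 10.3×10⁻⁶ × 153 = 1575.9×10⁻⁶.
Hence σ = E·αΔT = 120×10³ × 1575.9×10⁻⁶ = 189.1 MPa, tensile.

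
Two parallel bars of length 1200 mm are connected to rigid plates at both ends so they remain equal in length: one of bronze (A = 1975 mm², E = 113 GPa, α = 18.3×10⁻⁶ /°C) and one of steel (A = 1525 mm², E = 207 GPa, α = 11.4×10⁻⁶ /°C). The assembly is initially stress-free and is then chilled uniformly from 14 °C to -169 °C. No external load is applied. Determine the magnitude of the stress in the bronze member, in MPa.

σ ≈ 83.6 MPa (tensile)

Equilibrium of a rigid end plate with no external load gives equal and opposite internal forces ±P in the two members. Since α_{bronze} > α_{steel}, cooling drives the bronze into tension and the steel into compression.
Setting the final lengths equal and cancelling L: (α₁ − α₂)ΔT = P/(A₁E₁) + P/(A₂E₂).
|α₁ − α₂|·ΔT = 6.9×10⁻⁶ × 183 = 0.001263.
1/(A₁E₁) + 1/(A₂E₂) = 1/(1975×113×10³) + 1/(1525×207×10³) = 7.649×10⁻⁹ N⁻¹.
P = 0.001263 / 7.649×10⁻⁹ = 165100 N = 165.1 kN.
σ_{bronze} = P/A₁ = 165100/1975 = 83.59 MPa, tensile.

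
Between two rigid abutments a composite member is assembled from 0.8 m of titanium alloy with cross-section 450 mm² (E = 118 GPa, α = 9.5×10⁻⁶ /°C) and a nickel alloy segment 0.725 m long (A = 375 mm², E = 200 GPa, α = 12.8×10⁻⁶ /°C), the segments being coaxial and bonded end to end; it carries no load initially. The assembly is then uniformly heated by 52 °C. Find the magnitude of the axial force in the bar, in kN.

P ≈ 35.5 kN (compressive)

Free thermal expansion of the whole bar: Σ αᵢΔT Lᵢ = 9.5×10⁻⁶×52×800 + 12.8×10⁻⁶×52×725 = 0.8778 mm.
The walls prevent any net length change, so an axial force P (same in every segment) develops. Compatibility: P · Σ Lᵢ/(AᵢEᵢ) = δ_free.
Σ Lᵢ/(AᵢEᵢ) = 800/(450×118×10³) + 725/(375×200×10³) = 2.473×10⁻⁵ mm/N.
So P = 0.8778 / 2.473×10⁻⁵ = 35.49 kN, compressive.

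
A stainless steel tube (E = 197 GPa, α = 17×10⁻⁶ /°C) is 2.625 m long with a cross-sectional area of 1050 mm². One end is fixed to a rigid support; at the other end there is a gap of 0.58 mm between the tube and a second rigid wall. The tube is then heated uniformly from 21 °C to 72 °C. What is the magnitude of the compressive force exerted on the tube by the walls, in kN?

P ≈ 134 kN

If the wall were absent the tube would grow by αΔT L = 17×10⁻⁶ × 51 × 2625 = 2.276 mm.
This exceeds the 0.58 mm gap, so the wall pushes back. The portion of expansion that must be recovered elastically is δ_free − gap = 2.276 − 0.58 = 1.696 mm.
Compatibility: PL/(AE) = 1.696 mm, so σ = P/A = E × (1.696/2625) = 127.3 MPa.
Force on the wall = σA = 127.3 × 1050 mm² = 133.6 kN.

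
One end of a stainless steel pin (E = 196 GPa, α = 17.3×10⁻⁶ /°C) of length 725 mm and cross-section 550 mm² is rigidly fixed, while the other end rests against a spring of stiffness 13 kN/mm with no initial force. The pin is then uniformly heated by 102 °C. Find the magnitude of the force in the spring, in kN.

P ≈ 15.3 kN

The unrestrained thermal change is αΔT L = 17.3×10⁻⁶ × 102 × 725 = 1.279 mm.
Let P be the compressive force at the spring. The pin shortens elastically by PL/(AE) and the spring compresses by P/k; together these equal δ_free.
So P = δ_free / [L/(AE) + 1/k] = 1.279 / [ 725/(550×196×10³) + 1/(13×10³) ].
P = 1.279 / 8.365×10⁻⁵ = 15290 N.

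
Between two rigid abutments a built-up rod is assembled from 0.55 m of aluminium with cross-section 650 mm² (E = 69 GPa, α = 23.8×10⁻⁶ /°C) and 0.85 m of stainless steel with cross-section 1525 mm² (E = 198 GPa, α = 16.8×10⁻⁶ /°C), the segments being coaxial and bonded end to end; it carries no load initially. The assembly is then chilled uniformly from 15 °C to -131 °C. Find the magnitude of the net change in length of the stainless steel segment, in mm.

|ΔL| ≈ 1.34 mm

If the supports were absent, the total length change would be Σ αᵢΔT Lᵢ = 23.8×10⁻⁶×146×550 + 16.8×10⁻⁶×146×850 = 3.996 mm.
Since the ends are fixed, an axial force P builds up, equal in every segment, with P · Σ Lᵢ/(AᵢEᵢ) = δ_free.
The series flexibility is Σ Lᵢ/(AᵢEᵢ) = 550/(650×69×10³) + 850/(1525×198×10³) = 1.508×10⁻⁵ mm/N.
Hence P = δ_free / Σ(L/AE) = 3.996/1.508×10⁻⁵ = 265 kN (tensile).
For the stainless steel segment, free thermal change = 16.8×10⁻⁶×146×850 = 2.085 mm and elastic change from P = 265000×850/(1525×198×10³) = 0.746 mm; these oppose, so the net change is 1.34 mm (segment shortens).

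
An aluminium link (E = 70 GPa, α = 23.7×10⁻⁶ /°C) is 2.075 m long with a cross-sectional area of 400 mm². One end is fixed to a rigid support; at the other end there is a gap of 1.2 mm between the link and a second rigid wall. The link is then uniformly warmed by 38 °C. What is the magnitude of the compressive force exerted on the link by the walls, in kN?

P ≈ 9.02 kN

Free thermal elongation = αΔT L = 23.7×10⁻⁶ × 38 × 2075 = 1.869 mm.
The gap closes (δ_free > 1.2 mm) and the wall then resists a further 1.869 − 1.2 = 0.6687 mm of expansion.
Compatibility: PL/(AE) = 0.6687 mm, so σ = P/A = E × (0.6687/2075) = 22.56 MPa.
Force on the wall = σA = 22.56 × 400 mm² = 9.024 kN.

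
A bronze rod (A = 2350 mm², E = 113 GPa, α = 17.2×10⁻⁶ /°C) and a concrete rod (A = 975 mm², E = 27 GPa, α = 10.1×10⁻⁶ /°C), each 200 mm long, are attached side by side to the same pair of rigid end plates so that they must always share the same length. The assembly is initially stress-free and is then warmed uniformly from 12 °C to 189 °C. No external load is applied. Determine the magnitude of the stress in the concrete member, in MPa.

The bronze has the larger α, so on heating it would change length more than the concrete if both were free. The rigid plates force a common final length, so the bronze is put into compression and the concrete into tension, with equal and opposite forces P (no external load).
Equating the net (thermal + elastic) strains gives |α₁ − α₂|·ΔT = P·[1/(A₁E₁) + 1/(A₂E₂)].
|α₁ − α₂|·ΔT = 7.1×10⁻⁶ × 177 = 0.001257.
1/(A₁E₁) + 1/(A₂E₂) = 1/(2350×113×10³) + 1/(975×27×10³) = 4.175×10⁻⁸ N⁻¹.
P = 0.001257 / 4.175×10⁻⁸ = 30100 N = 30.1 kN.
σ_{concrete} = P/A₂ = 30100/975 = 30.87 MPa, tensile.

σ ≈ 30.9 MPa (tensile)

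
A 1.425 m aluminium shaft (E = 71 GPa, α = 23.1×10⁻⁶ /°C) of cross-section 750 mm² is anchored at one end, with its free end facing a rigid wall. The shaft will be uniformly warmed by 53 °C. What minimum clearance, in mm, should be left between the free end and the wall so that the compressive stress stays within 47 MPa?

With no wall the shaft would lengthen by αΔT L = 23.1×10⁻⁶ × 53 × 1425 = 1.745 mm.
A stress of 47 MPa corresponds to the wall pushing the shaft back by σL/E = 47×1425/(71×10³) = 0.9433 mm.
So the gap has to take up the difference, g_min = δ_free − σL/E = 1.745 − 0.9433 = 0.8013 mm.

g ≈ 0.801 mm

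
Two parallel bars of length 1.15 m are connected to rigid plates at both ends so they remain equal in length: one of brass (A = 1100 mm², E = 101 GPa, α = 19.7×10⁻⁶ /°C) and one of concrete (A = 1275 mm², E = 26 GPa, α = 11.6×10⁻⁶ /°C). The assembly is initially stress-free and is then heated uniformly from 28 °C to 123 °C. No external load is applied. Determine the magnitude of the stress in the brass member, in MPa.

The brass has the larger α, so on heating it would change length more than the concrete if both were free. The rigid plates force a common final length, so the brass is put into compression and the concrete into tension, with equal and opposite forces P (no external load).
Setting the final lengths equal and cancelling L: (α₁ − α₂)ΔT = P/(A₁E₁) + P/(A₂E₂).
|α₁ − α₂|·ΔT = 8.1×10⁻⁶ × 95 = 0.0007695.
1/(A₁E₁) + 1/(A₂E₂) = 1/(1100×101×10³) + 1/(1275×26×10³) = 3.917×10⁻⁸ N⁻¹.
P = 0.0007695 / 3.917×10⁻⁸ = 19650 N = 19.65 kN.
σ_{brass} = P/A₁ = 19650/1100 = 17.86 MPa, compressive.

σ ≈ 17.9 MPa (compressive)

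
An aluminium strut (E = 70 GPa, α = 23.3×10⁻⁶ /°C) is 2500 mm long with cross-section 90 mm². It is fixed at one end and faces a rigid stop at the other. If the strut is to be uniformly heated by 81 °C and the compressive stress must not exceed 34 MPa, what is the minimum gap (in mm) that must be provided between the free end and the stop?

g ≈ 3.5 mm

Free expansion if unrestrained: δ_free = αΔT L = 23.3×10⁻⁶ × 81 × 2500 = 4.718 mm.
At the allowable stress the elastic shortening the wall may impose is σL/E = 34 × 2500 / (70×10³) = 1.214 mm.
The gap must absorb the remainder: g_min = 4.718 − 1.214 = 3.504 mm.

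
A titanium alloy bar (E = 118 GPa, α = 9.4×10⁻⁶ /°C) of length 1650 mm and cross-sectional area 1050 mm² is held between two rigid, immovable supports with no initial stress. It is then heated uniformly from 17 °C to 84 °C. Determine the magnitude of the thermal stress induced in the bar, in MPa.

With length fixed, the mechanical strain must cancel the thermal strain αΔT = 9.4×10⁻⁶ × 67 = 629.8×10⁻⁶.
Hence σ = E·αΔT = 118×10³ × 629.8×10⁻⁶ = 74.32 MPa, compressive.

σ ≈ 74.3 MPa (compressive)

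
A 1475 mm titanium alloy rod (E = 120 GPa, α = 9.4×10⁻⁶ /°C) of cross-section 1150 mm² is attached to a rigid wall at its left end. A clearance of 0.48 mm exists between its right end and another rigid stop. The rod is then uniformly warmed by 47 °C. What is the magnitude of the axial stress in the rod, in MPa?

Free thermal elongation = αΔT L = 9.4×10⁻⁶ × 47 × 1475 = 0.6517 mm.
The gap closes (δ_free > 0.48 mm) and the wall then resists a further 0.6517 − 0.48 = 0.1717 mm of expansion.
Compatibility: PL/(AE) = 0.1717 mm, so σ = P/A = E × (0.1717/1475) = 13.97 MPa.

σ ≈ 14 MPa (compressive)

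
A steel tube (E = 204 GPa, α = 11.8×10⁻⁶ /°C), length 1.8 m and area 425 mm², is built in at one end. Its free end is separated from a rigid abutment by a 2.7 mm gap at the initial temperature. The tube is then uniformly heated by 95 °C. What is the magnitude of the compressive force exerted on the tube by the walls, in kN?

P ≈ 0 kN

If the wall were absent the tube would grow by αΔT L = 11.8×10⁻⁶ × 95 × 1800 = 2.018 mm.
Since δ_free = 2.02 mm is less than the 2.7 mm gap, the tube never touches the wall. No axial force develops.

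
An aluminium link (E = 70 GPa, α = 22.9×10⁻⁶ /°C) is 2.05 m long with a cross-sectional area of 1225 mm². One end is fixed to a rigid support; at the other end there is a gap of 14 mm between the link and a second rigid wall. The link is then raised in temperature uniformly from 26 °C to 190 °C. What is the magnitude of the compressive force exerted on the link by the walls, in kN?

If the wall were absent the link would grow by αΔT L = 22.9×10⁻⁶ × 164 × 2050 = 7.699 mm.
This is smaller than the 14 mm clearance, so the link expands freely without reaching the stop — the stress is zero.

P ≈ 0 kN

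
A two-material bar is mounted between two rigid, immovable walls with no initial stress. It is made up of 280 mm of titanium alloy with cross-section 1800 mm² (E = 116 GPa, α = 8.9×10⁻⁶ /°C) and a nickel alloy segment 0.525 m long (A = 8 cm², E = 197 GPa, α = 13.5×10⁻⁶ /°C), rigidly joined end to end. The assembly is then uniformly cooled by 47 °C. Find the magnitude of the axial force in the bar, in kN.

With the walls removed the bar would change length by δ_free = Σ αᵢΔT Lᵢ = 8.9×10⁻⁶×47×280 + 13.5×10⁻⁶×47×525 = 0.4502 mm.
Since the ends are fixed, an axial force P builds up, equal in every segment, with P · Σ Lᵢ/(AᵢEᵢ) = δ_free.
The series flexibility is Σ Lᵢ/(AᵢEᵢ) = 280/(1800×116×10³) + 525/(800×197×10³) = 4.672×10⁻⁶ mm/N.
P = 0.4502 / 4.672×10⁻⁶ = 96360 N = 96.36 kN, tensile.

P ≈ 96.4 kN (tensile)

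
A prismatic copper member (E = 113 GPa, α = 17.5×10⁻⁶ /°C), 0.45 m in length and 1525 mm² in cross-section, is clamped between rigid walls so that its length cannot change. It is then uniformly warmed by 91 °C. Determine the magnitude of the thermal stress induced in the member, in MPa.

With length fixed, the mechanical strain must cancel the thermal strain αΔT = 17.5×10⁻⁶ × 91 = 1592.5×10⁻⁶.
Hence σ = E·αΔT = 113×10³ × 1592.5×10⁻⁶ = 180 MPa, compressive.

σ ≈ 180 MPa (compressive)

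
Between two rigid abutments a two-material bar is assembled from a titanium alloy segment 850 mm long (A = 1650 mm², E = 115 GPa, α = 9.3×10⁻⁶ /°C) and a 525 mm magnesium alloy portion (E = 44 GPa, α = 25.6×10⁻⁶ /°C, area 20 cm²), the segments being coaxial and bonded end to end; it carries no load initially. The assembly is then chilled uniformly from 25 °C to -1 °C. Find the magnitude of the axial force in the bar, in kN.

If the supports were absent, the total length change would be Σ αᵢΔT Lᵢ = 9.3×10⁻⁶×26×850 + 25.6×10⁻⁶×26×525 = 0.555 mm.
Since the ends are fixed, an axial force P builds up, equal in every segment, with P · Σ Lᵢ/(AᵢEᵢ) = δ_free.
The series flexibility is Σ Lᵢ/(AᵢEᵢ) = 850/(1650×115×10³) + 525/(2000×44×10³) = 1.045×10⁻⁵ mm/N.
So P = 0.555 / 1.045×10⁻⁵ = 53.13 kN, tensile.

P ≈ 53.1 kN (tensile)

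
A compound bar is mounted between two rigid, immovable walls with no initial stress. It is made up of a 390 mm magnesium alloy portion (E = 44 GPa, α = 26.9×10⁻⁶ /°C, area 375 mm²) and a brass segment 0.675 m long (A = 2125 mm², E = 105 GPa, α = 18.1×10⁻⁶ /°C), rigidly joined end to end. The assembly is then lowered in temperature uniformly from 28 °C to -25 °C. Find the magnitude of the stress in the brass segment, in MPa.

σ ≈ 21.2 MPa (tensile)

If the supports were absent, the total length change would be Σ αᵢΔT Lᵢ = 26.9×10⁻⁶×53×390 + 18.1×10⁻⁶×53×675 = 1.204 mm.
The rigid supports impose zero overall length change; the single axial force P common to all segments must satisfy P Σ Lᵢ/(AᵢEᵢ) = δ_free.
The series flexibility is Σ Lᵢ/(AᵢEᵢ) = 390/(375×44×10³) + 675/(2125×105×10³) = 2.666×10⁻⁵ mm/N.
P = 1.204 / 2.666×10⁻⁵ = 45140 N = 45.14 kN, tensile.
σ_{brass} = P / A = 45140 / 2125 = 21.24 MPa.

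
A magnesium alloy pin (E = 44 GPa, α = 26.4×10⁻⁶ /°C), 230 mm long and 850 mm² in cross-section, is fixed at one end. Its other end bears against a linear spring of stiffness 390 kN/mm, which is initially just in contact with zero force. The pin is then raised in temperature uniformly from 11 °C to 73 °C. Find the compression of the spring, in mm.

δ ≈ 0.111 mm

Free thermal expansion: δ_free = αΔT L = 26.4×10⁻⁶ × 62 × 230 = 0.3765 mm.
Let P be the compressive force at the spring. The pin shortens elastically by PL/(AE) and the spring compresses by P/k; together these equal δ_free.
P [ L/(AE) + 1/k ] = δ_free → P [ 230/(850×44×10³) + 1/(390×10³) ] = 0.3765.
P = 0.3765 / 8.714×10⁻⁶ = 43200 N.
Spring compression = P/k = 43200/(390×10³) = 0.1108 mm.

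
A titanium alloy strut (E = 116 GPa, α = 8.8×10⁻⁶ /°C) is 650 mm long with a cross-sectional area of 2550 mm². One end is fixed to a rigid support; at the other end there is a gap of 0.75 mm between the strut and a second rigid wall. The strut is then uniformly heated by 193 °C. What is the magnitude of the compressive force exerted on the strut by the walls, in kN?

Unrestrained expansion: δ_free = αΔT L = 8.8×10⁻⁶ × 193 × 650 = 1.104 mm.
This exceeds the 0.75 mm gap, so the wall pushes back. The portion of expansion that must be recovered elastically is δ_free − gap = 1.104 − 0.75 = 0.354 mm.
That suppressed elongation corresponds to σ = E·Δ/L = 116×10³ × 0.354/650 = 63.17 MPa.
Force on the wall = σA = 63.17 × 2550 mm² = 161.1 kN.

P ≈ 161 kN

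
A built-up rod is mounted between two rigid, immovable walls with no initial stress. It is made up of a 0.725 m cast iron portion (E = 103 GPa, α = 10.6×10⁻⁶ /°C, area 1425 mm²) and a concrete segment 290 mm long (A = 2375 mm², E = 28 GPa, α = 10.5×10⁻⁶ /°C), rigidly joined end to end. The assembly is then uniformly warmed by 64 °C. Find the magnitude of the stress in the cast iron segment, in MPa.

With the walls removed the bar would change length by δ_free = Σ αᵢΔT Lᵢ = 10.6×10⁻⁶×64×725 + 10.5×10⁻⁶×64×290 = 0.6867 mm.
The walls prevent any net length change, so an axial force P (same in every segment) develops. Compatibility: P · Σ Lᵢ/(AᵢEᵢ) = δ_free.
Σ Lᵢ/(AᵢEᵢ) = 725/(1425×103×10³) + 290/(2375×28×10³) = 9.3×10⁻⁶ mm/N.
So P = 0.6867 / 9.3×10⁻⁶ = 73.84 kN, compressive.
σ_{cast iron} = P / A = 73840 / 1425 = 51.82 MPa.

σ ≈ 51.8 MPa (compressive)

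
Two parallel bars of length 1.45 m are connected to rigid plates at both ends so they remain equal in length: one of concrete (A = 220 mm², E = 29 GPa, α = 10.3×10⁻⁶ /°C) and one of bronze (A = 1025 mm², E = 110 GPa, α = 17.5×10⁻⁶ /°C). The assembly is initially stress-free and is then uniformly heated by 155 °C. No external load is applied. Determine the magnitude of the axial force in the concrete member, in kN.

The bronze has the larger α, so on heating it would change length more than the concrete if both were free. The rigid plates force a common final length, so the bronze is put into compression and the concrete into tension, with equal and opposite forces P (no external load).
Equating the net (thermal + elastic) strains gives |α₁ − α₂|·ΔT = P·[1/(A₁E₁) + 1/(A₂E₂)].
|α₁ − α₂|·ΔT = 7.2×10⁻⁶ × 155 = 0.001116.
1/(A₁E₁) + 1/(A₂E₂) = 1/(220×29×10³) + 1/(1025×110×10³) = 1.656×10⁻⁷ N⁻¹.
So P = 0.001116 / 1.656×10⁻⁷ = 6.739 kN.

P ≈ 6.74 kN (tensile in the concrete)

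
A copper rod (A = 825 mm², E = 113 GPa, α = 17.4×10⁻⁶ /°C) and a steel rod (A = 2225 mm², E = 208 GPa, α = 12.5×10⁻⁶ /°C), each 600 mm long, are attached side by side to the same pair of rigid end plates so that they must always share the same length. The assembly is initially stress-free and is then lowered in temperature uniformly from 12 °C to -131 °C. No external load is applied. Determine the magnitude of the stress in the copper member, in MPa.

Both members must finish at the same length. With the larger α, the copper tends to over-contract; the plates restrain it, putting the copper in tension and the steel in compression. With no external load the two internal forces are equal and opposite, magnitude P.
Equating the net (thermal + elastic) strains gives |α₁ − α₂|·ΔT = P·[1/(A₁E₁) + 1/(A₂E₂)].
|α₁ − α₂|·ΔT = 4.9×10⁻⁶ × 143 = 0.0007007.
1/(A₁E₁) + 1/(A₂E₂) = 1/(825×113×10³) + 1/(2225×208×10³) = 1.289×10⁻⁸ N⁻¹.
So P = 0.0007007 / 1.289×10⁻⁸ = 54.37 kN.
σ_{copper} = P/A₁ = 54370/825 = 65.9 MPa, tensile.

σ ≈ 65.9 MPa (tensile)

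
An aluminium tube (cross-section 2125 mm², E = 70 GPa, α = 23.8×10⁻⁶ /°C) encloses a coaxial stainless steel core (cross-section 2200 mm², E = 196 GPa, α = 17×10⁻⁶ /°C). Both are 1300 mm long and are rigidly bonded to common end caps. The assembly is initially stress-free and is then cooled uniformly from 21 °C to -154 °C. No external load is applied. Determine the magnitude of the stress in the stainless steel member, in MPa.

Both members must finish at the same length. With the larger α, the aluminium tends to over-contract; the plates restrain it, putting the aluminium in tension and the stainless steel in compression. With no external load the two internal forces are equal and opposite, magnitude P.
Compatibility of the two members (thermal + elastic change equal): (α₁ − α₂)ΔT = P·[1/(A₁E₁) + 1/(A₂E₂)].
|α₁ − α₂|·ΔT = 6.8×10⁻⁶ × 175 = 0.00119.
1/(A₁E₁) + 1/(A₂E₂) = 1/(2125×70×10³) + 1/(2200×196×10³) = 9.042×10⁻⁹ N⁻¹.
P = 0.00119 / 9.042×10⁻⁹ = 131600 N = 131.6 kN.
σ_{stainless steel} = P/A₂ = 131600/2200 = 59.82 MPa, compressive.

σ ≈ 59.8 MPa (compressive)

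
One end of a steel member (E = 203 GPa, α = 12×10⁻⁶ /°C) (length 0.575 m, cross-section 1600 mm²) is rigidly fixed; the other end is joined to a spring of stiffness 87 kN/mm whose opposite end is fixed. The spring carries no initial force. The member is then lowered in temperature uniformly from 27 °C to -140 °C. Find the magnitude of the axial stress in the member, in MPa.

σ ≈ 54.3 MPa (tensile)

If the spring were absent the member would shorten by αΔT L = 12×10⁻⁶ × 167 × 575 = 1.152 mm.
With a force P in the spring, the elastic change of the member is PL/(AE) and that of the spring is P/k; compatibility requires their sum to equal δ_free.
So P = δ_free / [L/(AE) + 1/k] = 1.152 / [ 575/(1600×203×10³) + 1/(87×10³) ].
P = 1.152 / 1.326×10⁻⁵ = 86870 N.
σ = P/A = 86870/1600 = 54.29 MPa.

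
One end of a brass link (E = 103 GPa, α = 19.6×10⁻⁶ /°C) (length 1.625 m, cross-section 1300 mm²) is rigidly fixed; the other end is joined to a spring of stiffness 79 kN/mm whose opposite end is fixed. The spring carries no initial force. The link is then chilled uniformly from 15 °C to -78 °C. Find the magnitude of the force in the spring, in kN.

P ≈ 119 kN

The unrestrained thermal change is αΔT L = 19.6×10⁻⁶ × 93 × 1625 = 2.962 mm.
Let P be the tensile force in the spring. The link extends elastically by PL/(AE) and the spring stretches by P/k; together these equal δ_free.
P [ L/(AE) + 1/k ] = δ_free → P [ 1625/(1300×103×10³) + 1/(79×10³) ] = 2.962.
P = 2.962 / 2.479×10⁻⁵ = 119500 N.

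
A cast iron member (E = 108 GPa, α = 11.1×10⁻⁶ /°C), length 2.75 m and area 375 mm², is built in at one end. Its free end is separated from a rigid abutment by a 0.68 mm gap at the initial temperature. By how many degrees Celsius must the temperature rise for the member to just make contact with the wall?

Contact occurs when the free expansion equals the gap: αΔT L = 0.68 mm.
So ΔT = g/(αL) = 0.68/(11.1×10⁻⁶ × 2750) = 22.28 °C.

ΔT ≈ 22.3 °C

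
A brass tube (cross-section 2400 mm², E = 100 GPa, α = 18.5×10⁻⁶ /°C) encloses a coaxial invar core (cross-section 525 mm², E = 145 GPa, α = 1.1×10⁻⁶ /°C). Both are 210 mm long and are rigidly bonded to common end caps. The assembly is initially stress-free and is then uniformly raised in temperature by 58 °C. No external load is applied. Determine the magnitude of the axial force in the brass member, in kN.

P ≈ 58.3 kN (compressive in the brass)

The brass has the larger α, so on heating it would change length more than the invar if both were free. The rigid plates force a common final length, so the brass is put into compression and the invar into tension, with equal and opposite forces P (no external load).
Equating the net (thermal + elastic) strains gives |α₁ − α₂|·ΔT = P·[1/(A₁E₁) + 1/(A₂E₂)].
|α₁ − α₂|·ΔT = 17.4×10⁻⁶ × 58 = 0.001009.
1/(A₁E₁) + 1/(A₂E₂) = 1/(2400×100×10³) + 1/(525×145×10³) = 1.73×10⁻⁸ N⁻¹.
So P = 0.001009 / 1.73×10⁻⁸ = 58.33 kN.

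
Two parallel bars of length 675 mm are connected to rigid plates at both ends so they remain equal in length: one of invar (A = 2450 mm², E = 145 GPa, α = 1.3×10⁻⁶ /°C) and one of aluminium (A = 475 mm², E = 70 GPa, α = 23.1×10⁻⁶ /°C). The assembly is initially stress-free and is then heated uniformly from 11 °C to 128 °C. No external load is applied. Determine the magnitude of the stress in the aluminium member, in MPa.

Both members must finish at the same length. With the larger α, the aluminium tends to over-expand; the plates restrain it, putting the aluminium in compression and the invar in tension. With no external load the two internal forces are equal and opposite, magnitude P.
Setting the final lengths equal and cancelling L: (α₁ − α₂)ΔT = P/(A₁E₁) + P/(A₂E₂).
|α₁ − α₂|·ΔT = 21.8×10⁻⁶ × 117 = 0.002551.
1/(A₁E₁) + 1/(A₂E₂) = 1/(2450×145×10³) + 1/(475×70×10³) = 3.289×10⁻⁸ N⁻¹.
So P = 0.002551 / 3.289×10⁻⁸ = 77.55 kN.
σ_{aluminium} = P/A₂ = 77550/475 = 163.3 MPa, compressive.

σ ≈ 163 MPa (compressive)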